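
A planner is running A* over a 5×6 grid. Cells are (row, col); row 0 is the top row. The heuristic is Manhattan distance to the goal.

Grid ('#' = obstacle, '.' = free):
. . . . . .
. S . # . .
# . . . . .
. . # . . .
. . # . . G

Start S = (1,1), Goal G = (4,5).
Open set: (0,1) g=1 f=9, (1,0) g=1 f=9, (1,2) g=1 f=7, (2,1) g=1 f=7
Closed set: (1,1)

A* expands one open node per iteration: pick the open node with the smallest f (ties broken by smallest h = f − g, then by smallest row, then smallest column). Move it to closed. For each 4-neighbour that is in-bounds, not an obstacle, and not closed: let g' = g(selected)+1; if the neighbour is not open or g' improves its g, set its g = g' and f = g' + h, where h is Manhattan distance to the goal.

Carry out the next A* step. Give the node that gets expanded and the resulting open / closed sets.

expanded=(1,2); open=[(0,1) g=1 f=9, (0,2) g=2 f=9, (1,0) g=1 f=9, (2,1) g=1 f=7, (2,2) g=2 f=7]; closed=[(1,1), (1,2)]

step 1: expand (1,2) (f=7, h=6) → closed; open now [(0,1) g=1 f=9, (0,2) g=2 f=9, (1,0) g=1 f=9, (2,1) g=1 f=7, (2,2) g=2 f=7]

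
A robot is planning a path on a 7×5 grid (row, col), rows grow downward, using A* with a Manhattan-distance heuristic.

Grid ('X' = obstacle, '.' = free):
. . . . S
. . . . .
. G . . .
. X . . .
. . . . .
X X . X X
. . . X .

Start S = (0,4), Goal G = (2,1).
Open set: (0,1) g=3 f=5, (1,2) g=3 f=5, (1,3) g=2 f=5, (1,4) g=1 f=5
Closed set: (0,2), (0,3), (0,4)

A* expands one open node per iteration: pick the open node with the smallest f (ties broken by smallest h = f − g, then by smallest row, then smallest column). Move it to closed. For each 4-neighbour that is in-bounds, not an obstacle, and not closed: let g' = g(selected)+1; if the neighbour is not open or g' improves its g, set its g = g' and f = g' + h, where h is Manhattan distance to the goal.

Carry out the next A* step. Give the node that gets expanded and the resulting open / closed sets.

step 1: expand (0,1) (f=5, h=2) → closed; open now [(0,0) g=4 f=7, (1,1) g=4 f=5, (1,2) g=3 f=5, (1,3) g=2 f=5, (1,4) g=1 f=5]

expanded=(0,1); open=[(0,0) g=4 f=7, (1,1) g=4 f=5, (1,2) g=3 f=5, (1,3) g=2 f=5, (1,4) g=1 f=5]; closed=[(0,1), (0,2), (0,3), (0,4)]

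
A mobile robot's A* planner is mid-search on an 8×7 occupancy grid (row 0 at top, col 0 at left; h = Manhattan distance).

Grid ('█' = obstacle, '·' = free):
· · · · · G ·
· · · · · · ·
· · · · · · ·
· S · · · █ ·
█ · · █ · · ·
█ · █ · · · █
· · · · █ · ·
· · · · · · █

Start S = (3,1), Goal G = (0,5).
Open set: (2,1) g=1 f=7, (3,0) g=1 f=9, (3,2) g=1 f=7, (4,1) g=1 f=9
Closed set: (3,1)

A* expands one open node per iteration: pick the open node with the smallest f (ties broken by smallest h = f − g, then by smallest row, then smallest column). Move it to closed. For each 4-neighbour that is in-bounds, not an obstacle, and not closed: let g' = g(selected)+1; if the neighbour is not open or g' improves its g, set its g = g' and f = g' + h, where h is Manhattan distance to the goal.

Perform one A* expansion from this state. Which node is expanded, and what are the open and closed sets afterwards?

step 1: expand (2,1) (f=7, h=6) → closed; open now [(1,1) g=2 f=7, (2,0) g=2 f=9, (2,2) g=2 f=7, (3,0) g=1 f=9, (3,2) g=1 f=7, (4,1) g=1 f=9]

expanded=(2,1); open=[(1,1) g=2 f=7, (2,0) g=2 f=9, (2,2) g=2 f=7, (3,0) g=1 f=9, (3,2) g=1 f=7, (4,1) g=1 f=9]; closed=[(2,1), (3,1)]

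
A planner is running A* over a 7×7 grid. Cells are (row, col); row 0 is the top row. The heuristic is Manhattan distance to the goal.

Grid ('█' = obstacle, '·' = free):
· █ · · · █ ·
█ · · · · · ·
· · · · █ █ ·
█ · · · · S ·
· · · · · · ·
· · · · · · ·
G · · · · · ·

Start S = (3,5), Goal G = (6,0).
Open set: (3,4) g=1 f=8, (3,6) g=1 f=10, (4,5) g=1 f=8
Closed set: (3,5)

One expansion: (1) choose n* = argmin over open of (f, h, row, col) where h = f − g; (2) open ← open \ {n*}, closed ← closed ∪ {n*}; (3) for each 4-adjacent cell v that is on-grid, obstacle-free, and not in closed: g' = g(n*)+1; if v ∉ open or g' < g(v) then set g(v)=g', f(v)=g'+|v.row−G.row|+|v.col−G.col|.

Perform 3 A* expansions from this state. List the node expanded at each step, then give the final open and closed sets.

order=[(3,4) → (3,3) → (3,2)]; open=[(2,2) g=4 f=10, (2,3) g=3 f=10, (3,1) g=4 f=8, (3,6) g=1 f=10, (4,2) g=4 f=8, (4,3) g=3 f=8, (4,4) g=2 f=8, (4,5) g=1 f=8]; closed=[(3,2), (3,3), (3,4), (3,5)]

step 1: expand (3,4) (f=8, h=7) → closed; open now [(3,3) g=2 f=8, (3,6) g=1 f=10, (4,4) g=2 f=8, (4,5) g=1 f=8]
step 2: expand (3,3) (f=8, h=6) → closed; open now [(2,3) g=3 f=10, (3,2) g=3 f=8, (3,6) g=1 f=10, (4,3) g=3 f=8, (4,4) g=2 f=8, (4,5) g=1 f=8]
step 3: expand (3,2) (f=8, h=5) → closed; open now [(2,2) g=4 f=10, (2,3) g=3 f=10, (3,1) g=4 f=8, (3,6) g=1 f=10, (4,2) g=4 f=8, (4,3) g=3 f=8, (4,4) g=2 f=8, (4,5) g=1 f=8]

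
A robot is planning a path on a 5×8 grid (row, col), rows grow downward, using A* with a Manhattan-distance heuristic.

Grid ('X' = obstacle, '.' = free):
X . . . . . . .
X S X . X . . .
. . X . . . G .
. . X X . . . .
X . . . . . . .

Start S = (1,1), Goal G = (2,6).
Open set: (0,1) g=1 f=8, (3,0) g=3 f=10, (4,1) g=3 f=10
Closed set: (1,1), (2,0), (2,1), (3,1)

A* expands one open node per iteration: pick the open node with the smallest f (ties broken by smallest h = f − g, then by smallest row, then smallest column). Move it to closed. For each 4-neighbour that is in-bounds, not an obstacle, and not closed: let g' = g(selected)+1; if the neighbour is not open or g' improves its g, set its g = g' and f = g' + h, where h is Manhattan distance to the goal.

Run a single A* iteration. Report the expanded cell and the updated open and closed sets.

step 1: expand (0,1) (f=8, h=7) → closed; open now [(0,2) g=2 f=8, (3,0) g=3 f=10, (4,1) g=3 f=10]

expanded=(0,1); open=[(0,2) g=2 f=8, (3,0) g=3 f=10, (4,1) g=3 f=10]; closed=[(0,1), (1,1), (2,0), (2,1), (3,1)]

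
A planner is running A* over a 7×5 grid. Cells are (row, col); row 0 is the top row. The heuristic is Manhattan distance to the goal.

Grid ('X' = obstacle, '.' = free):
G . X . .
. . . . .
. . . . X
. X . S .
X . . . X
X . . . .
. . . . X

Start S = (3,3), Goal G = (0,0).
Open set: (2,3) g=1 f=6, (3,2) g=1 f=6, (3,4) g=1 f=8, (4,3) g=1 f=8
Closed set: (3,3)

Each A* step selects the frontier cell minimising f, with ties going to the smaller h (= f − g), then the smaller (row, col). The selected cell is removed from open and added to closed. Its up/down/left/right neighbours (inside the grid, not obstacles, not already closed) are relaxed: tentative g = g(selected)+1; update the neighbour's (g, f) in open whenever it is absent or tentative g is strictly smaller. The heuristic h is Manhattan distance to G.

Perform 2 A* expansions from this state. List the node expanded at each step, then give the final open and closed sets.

step 1: expand (2,3) (f=6, h=5) → closed; open now [(1,3) g=2 f=6, (2,2) g=2 f=6, (3,2) g=1 f=6, (3,4) g=1 f=8, (4,3) g=1 f=8]
step 2: expand (1,3) (f=6, h=4) → closed; open now [(0,3) g=3 f=6, (1,2) g=3 f=6, (1,4) g=3 f=8, (2,2) g=2 f=6, (3,2) g=1 f=6, (3,4) g=1 f=8, (4,3) g=1 f=8]

order=[(2,3) → (1,3)]; open=[(0,3) g=3 f=6, (1,2) g=3 f=6, (1,4) g=3 f=8, (2,2) g=2 f=6, (3,2) g=1 f=6, (3,4) g=1 f=8, (4,3) g=1 f=8]; closed=[(1,3), (2,3), (3,3)]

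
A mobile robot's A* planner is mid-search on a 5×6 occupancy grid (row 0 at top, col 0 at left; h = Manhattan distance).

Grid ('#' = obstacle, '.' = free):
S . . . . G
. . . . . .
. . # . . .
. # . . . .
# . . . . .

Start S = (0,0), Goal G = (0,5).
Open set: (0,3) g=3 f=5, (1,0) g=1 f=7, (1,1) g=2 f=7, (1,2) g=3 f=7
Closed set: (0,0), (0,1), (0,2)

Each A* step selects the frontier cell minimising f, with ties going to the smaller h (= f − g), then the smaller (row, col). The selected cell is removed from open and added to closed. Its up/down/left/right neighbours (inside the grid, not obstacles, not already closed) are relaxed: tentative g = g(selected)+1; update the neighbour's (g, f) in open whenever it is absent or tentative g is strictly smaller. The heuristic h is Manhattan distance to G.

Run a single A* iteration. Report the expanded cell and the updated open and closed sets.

expanded=(0,3); open=[(0,4) g=4 f=5, (1,0) g=1 f=7, (1,1) g=2 f=7, (1,2) g=3 f=7, (1,3) g=4 f=7]; closed=[(0,0), (0,1), (0,2), (0,3)]

step 1: expand (0,3) (f=5, h=2) → closed; open now [(0,4) g=4 f=5, (1,0) g=1 f=7, (1,1) g=2 f=7, (1,2) g=3 f=7, (1,3) g=4 f=7]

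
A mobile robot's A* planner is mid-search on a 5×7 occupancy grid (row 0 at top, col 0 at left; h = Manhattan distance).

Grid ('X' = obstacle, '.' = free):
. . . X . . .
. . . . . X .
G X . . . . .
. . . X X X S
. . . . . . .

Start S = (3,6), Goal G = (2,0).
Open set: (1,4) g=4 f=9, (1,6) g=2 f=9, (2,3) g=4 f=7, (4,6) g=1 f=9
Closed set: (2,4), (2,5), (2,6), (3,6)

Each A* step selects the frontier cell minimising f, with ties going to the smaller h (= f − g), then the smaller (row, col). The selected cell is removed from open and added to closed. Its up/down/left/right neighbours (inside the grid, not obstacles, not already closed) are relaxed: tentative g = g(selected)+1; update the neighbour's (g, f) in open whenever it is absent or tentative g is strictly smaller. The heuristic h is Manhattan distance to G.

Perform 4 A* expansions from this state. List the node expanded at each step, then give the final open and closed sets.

step 1: expand (2,3) (f=7, h=3) → closed; open now [(1,3) g=5 f=9, (1,4) g=4 f=9, (1,6) g=2 f=9, (2,2) g=5 f=7, (4,6) g=1 f=9]
step 2: expand (2,2) (f=7, h=2) → closed; open now [(1,2) g=6 f=9, (1,3) g=5 f=9, (1,4) g=4 f=9, (1,6) g=2 f=9, (3,2) g=6 f=9, (4,6) g=1 f=9]
step 3: expand (1,2) (f=9, h=3) → closed; open now [(0,2) g=7 f=11, (1,1) g=7 f=9, (1,3) g=5 f=9, (1,4) g=4 f=9, (1,6) g=2 f=9, (3,2) g=6 f=9, (4,6) g=1 f=9]
step 4: expand (1,1) (f=9, h=2) → closed; open now [(0,1) g=8 f=11, (0,2) g=7 f=11, (1,0) g=8 f=9, (1,3) g=5 f=9, (1,4) g=4 f=9, (1,6) g=2 f=9, (3,2) g=6 f=9, (4,6) g=1 f=9]

order=[(2,3) → (2,2) → (1,2) → (1,1)]; open=[(0,1) g=8 f=11, (0,2) g=7 f=11, (1,0) g=8 f=9, (1,3) g=5 f=9, (1,4) g=4 f=9, (1,6) g=2 f=9, (3,2) g=6 f=9, (4,6) g=1 f=9]; closed=[(1,1), (1,2), (2,2), (2,3), (2,4), (2,5), (2,6), (3,6)]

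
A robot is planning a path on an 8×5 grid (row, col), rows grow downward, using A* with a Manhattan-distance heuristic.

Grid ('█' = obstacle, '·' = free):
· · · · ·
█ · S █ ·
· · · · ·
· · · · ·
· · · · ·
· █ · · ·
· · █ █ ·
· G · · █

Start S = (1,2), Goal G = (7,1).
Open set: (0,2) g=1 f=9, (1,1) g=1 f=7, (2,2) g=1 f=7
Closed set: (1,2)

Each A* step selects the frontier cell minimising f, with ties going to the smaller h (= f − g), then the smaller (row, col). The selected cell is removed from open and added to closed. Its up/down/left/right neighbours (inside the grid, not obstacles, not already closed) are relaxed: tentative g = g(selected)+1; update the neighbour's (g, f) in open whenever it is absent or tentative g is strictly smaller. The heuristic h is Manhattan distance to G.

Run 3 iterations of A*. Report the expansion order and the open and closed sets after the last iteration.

step 1: expand (1,1) (f=7, h=6) → closed; open now [(0,1) g=2 f=9, (0,2) g=1 f=9, (2,1) g=2 f=7, (2,2) g=1 f=7]
step 2: expand (2,1) (f=7, h=5) → closed; open now [(0,1) g=2 f=9, (0,2) g=1 f=9, (2,0) g=3 f=9, (2,2) g=1 f=7, (3,1) g=3 f=7]
step 3: expand (3,1) (f=7, h=4) → closed; open now [(0,1) g=2 f=9, (0,2) g=1 f=9, (2,0) g=3 f=9, (2,2) g=1 f=7, (3,0) g=4 f=9, (3,2) g=4 f=9, (4,1) g=4 f=7]

order=[(1,1) → (2,1) → (3,1)]; open=[(0,1) g=2 f=9, (0,2) g=1 f=9, (2,0) g=3 f=9, (2,2) g=1 f=7, (3,0) g=4 f=9, (3,2) g=4 f=9, (4,1) g=4 f=7]; closed=[(1,1), (1,2), (2,1), (3,1)]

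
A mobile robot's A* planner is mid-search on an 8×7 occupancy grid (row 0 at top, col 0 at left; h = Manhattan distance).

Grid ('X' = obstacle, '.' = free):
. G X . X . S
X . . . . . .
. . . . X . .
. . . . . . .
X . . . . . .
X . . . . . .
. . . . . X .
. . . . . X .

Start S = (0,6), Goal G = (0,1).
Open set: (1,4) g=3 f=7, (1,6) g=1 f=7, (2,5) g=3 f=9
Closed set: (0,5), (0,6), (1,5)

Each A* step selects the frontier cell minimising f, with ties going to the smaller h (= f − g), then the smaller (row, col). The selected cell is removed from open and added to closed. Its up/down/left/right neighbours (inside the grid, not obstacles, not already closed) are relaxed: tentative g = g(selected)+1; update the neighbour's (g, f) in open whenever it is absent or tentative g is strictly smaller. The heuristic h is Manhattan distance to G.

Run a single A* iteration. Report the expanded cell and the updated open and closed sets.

step 1: expand (1,4) (f=7, h=4) → closed; open now [(1,3) g=4 f=7, (1,6) g=1 f=7, (2,5) g=3 f=9]

expanded=(1,4); open=[(1,3) g=4 f=7, (1,6) g=1 f=7, (2,5) g=3 f=9]; closed=[(0,5), (0,6), (1,4), (1,5)]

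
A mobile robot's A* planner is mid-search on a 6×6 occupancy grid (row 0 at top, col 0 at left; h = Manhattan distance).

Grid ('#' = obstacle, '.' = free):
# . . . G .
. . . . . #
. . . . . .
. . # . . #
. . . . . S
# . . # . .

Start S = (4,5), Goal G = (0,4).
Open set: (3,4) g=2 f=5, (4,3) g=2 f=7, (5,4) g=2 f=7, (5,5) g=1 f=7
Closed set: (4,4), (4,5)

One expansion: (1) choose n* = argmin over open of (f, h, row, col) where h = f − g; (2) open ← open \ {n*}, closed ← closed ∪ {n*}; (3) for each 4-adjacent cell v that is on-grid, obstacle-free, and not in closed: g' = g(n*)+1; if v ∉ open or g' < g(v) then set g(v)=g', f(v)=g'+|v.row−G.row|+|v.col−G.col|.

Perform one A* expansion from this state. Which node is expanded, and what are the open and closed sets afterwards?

expanded=(3,4); open=[(2,4) g=3 f=5, (3,3) g=3 f=7, (4,3) g=2 f=7, (5,4) g=2 f=7, (5,5) g=1 f=7]; closed=[(3,4), (4,4), (4,5)]

step 1: expand (3,4) (f=5, h=3) → closed; open now [(2,4) g=3 f=5, (3,3) g=3 f=7, (4,3) g=2 f=7, (5,4) g=2 f=7, (5,5) g=1 f=7]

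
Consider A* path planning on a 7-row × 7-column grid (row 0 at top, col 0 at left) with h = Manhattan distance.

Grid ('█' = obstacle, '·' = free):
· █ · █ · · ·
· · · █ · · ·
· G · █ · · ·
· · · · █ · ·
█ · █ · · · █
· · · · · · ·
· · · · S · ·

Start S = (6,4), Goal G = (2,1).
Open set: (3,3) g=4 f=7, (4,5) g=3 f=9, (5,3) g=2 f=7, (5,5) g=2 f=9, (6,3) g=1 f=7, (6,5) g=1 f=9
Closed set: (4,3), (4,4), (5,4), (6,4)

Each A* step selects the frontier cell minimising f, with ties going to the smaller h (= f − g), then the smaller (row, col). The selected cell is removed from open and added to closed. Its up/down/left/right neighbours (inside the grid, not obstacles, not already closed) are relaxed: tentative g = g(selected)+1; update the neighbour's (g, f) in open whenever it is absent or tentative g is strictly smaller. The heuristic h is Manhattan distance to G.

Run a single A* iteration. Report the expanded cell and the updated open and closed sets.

step 1: expand (3,3) (f=7, h=3) → closed; open now [(3,2) g=5 f=7, (4,5) g=3 f=9, (5,3) g=2 f=7, (5,5) g=2 f=9, (6,3) g=1 f=7, (6,5) g=1 f=9]

expanded=(3,3); open=[(3,2) g=5 f=7, (4,5) g=3 f=9, (5,3) g=2 f=7, (5,5) g=2 f=9, (6,3) g=1 f=7, (6,5) g=1 f=9]; closed=[(3,3), (4,3), (4,4), (5,4), (6,4)]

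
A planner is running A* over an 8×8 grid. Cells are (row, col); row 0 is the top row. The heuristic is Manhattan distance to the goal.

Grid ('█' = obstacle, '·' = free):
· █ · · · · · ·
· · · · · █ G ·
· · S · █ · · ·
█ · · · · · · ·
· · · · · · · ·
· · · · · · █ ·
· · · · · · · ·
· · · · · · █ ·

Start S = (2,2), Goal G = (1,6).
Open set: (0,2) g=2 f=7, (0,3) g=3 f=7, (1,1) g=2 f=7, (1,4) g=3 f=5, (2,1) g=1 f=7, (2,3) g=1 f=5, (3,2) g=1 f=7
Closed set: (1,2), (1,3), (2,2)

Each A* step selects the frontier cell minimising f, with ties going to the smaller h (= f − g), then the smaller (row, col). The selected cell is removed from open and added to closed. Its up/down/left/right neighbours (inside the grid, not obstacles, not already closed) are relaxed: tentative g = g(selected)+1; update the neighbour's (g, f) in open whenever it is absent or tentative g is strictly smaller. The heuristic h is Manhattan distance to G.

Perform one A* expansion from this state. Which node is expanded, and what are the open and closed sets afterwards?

step 1: expand (1,4) (f=5, h=2) → closed; open now [(0,2) g=2 f=7, (0,3) g=3 f=7, (0,4) g=4 f=7, (1,1) g=2 f=7, (2,1) g=1 f=7, (2,3) g=1 f=5, (3,2) g=1 f=7]

expanded=(1,4); open=[(0,2) g=2 f=7, (0,3) g=3 f=7, (0,4) g=4 f=7, (1,1) g=2 f=7, (2,1) g=1 f=7, (2,3) g=1 f=5, (3,2) g=1 f=7]; closed=[(1,2), (1,3), (1,4), (2,2)]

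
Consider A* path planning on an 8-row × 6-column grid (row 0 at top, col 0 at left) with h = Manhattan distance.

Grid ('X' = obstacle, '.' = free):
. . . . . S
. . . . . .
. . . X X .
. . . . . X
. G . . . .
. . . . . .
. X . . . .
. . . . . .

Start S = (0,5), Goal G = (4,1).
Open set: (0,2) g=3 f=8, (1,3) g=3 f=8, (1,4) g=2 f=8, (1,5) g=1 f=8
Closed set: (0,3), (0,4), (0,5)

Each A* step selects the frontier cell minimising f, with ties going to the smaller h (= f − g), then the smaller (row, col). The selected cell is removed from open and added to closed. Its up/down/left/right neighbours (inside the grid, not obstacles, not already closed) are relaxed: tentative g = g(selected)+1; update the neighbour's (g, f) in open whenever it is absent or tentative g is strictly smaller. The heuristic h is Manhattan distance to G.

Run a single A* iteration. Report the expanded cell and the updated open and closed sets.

step 1: expand (0,2) (f=8, h=5) → closed; open now [(0,1) g=4 f=8, (1,2) g=4 f=8, (1,3) g=3 f=8, (1,4) g=2 f=8, (1,5) g=1 f=8]

expanded=(0,2); open=[(0,1) g=4 f=8, (1,2) g=4 f=8, (1,3) g=3 f=8, (1,4) g=2 f=8, (1,5) g=1 f=8]; closed=[(0,2), (0,3), (0,4), (0,5)]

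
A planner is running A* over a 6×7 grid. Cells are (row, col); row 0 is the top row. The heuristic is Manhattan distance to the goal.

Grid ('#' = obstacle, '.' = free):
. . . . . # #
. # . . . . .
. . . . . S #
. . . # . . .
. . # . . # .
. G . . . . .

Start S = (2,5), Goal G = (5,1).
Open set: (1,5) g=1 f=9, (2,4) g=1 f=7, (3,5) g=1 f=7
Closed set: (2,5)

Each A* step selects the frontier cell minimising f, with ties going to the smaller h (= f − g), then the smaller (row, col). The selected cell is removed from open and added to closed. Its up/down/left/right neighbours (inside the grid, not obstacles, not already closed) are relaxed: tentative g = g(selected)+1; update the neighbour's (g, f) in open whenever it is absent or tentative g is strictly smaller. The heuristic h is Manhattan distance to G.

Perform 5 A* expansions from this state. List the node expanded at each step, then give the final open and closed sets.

order=[(2,4) → (2,3) → (2,2) → (2,1) → (3,1)]; open=[(1,2) g=4 f=9, (1,3) g=3 f=9, (1,4) g=2 f=9, (1,5) g=1 f=9, (2,0) g=5 f=9, (3,0) g=6 f=9, (3,2) g=4 f=7, (3,4) g=2 f=7, (3,5) g=1 f=7, (4,1) g=6 f=7]; closed=[(2,1), (2,2), (2,3), (2,4), (2,5), (3,1)]

step 1: expand (2,4) (f=7, h=6) → closed; open now [(1,4) g=2 f=9, (1,5) g=1 f=9, (2,3) g=2 f=7, (3,4) g=2 f=7, (3,5) g=1 f=7]
step 2: expand (2,3) (f=7, h=5) → closed; open now [(1,3) g=3 f=9, (1,4) g=2 f=9, (1,5) g=1 f=9, (2,2) g=3 f=7, (3,4) g=2 f=7, (3,5) g=1 f=7]
step 3: expand (2,2) (f=7, h=4) → closed; open now [(1,2) g=4 f=9, (1,3) g=3 f=9, (1,4) g=2 f=9, (1,5) g=1 f=9, (2,1) g=4 f=7, (3,2) g=4 f=7, (3,4) g=2 f=7, (3,5) g=1 f=7]
step 4: expand (2,1) (f=7, h=3) → closed; open now [(1,2) g=4 f=9, (1,3) g=3 f=9, (1,4) g=2 f=9, (1,5) g=1 f=9, (2,0) g=5 f=9, (3,1) g=5 f=7, (3,2) g=4 f=7, (3,4) g=2 f=7, (3,5) g=1 f=7]
step 5: expand (3,1) (f=7, h=2) → closed; open now [(1,2) g=4 f=9, (1,3) g=3 f=9, (1,4) g=2 f=9, (1,5) g=1 f=9, (2,0) g=5 f=9, (3,0) g=6 f=9, (3,2) g=4 f=7, (3,4) g=2 f=7, (3,5) g=1 f=7, (4,1) g=6 f=7]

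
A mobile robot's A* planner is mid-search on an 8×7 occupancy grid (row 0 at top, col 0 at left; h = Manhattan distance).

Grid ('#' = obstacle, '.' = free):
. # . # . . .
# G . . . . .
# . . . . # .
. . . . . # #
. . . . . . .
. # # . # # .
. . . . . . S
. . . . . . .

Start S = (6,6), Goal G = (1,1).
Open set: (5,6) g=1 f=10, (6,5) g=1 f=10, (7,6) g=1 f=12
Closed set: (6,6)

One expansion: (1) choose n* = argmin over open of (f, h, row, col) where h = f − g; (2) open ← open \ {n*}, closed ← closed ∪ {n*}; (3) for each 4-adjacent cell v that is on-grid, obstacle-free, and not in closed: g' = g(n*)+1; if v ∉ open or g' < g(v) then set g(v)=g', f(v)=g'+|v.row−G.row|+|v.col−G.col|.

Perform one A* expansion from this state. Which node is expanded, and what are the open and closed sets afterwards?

expanded=(5,6); open=[(4,6) g=2 f=10, (6,5) g=1 f=10, (7,6) g=1 f=12]; closed=[(5,6), (6,6)]

step 1: expand (5,6) (f=10, h=9) → closed; open now [(4,6) g=2 f=10, (6,5) g=1 f=10, (7,6) g=1 f=12]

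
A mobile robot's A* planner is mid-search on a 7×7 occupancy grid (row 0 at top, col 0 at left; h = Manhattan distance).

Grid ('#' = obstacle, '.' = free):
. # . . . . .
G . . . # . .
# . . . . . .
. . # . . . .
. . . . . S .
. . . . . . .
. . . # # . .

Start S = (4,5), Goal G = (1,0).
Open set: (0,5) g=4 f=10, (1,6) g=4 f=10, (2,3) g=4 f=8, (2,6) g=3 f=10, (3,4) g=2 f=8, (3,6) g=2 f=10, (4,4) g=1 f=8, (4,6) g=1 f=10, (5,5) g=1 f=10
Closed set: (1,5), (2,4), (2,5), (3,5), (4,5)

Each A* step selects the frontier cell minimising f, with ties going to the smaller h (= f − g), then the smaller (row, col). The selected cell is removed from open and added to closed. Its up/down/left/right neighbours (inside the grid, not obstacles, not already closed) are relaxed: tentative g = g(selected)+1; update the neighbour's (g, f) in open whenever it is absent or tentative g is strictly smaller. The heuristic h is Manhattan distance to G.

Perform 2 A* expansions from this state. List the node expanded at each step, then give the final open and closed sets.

order=[(2,3) → (1,3)]; open=[(0,3) g=6 f=10, (0,5) g=4 f=10, (1,2) g=6 f=8, (1,6) g=4 f=10, (2,2) g=5 f=8, (2,6) g=3 f=10, (3,3) g=5 f=10, (3,4) g=2 f=8, (3,6) g=2 f=10, (4,4) g=1 f=8, (4,6) g=1 f=10, (5,5) g=1 f=10]; closed=[(1,3), (1,5), (2,3), (2,4), (2,5), (3,5), (4,5)]

step 1: expand (2,3) (f=8, h=4) → closed; open now [(0,5) g=4 f=10, (1,3) g=5 f=8, (1,6) g=4 f=10, (2,2) g=5 f=8, (2,6) g=3 f=10, (3,3) g=5 f=10, (3,4) g=2 f=8, (3,6) g=2 f=10, (4,4) g=1 f=8, (4,6) g=1 f=10, (5,5) g=1 f=10]
step 2: expand (1,3) (f=8, h=3) → closed; open now [(0,3) g=6 f=10, (0,5) g=4 f=10, (1,2) g=6 f=8, (1,6) g=4 f=10, (2,2) g=5 f=8, (2,6) g=3 f=10, (3,3) g=5 f=10, (3,4) g=2 f=8, (3,6) g=2 f=10, (4,4) g=1 f=8, (4,6) g=1 f=10, (5,5) g=1 f=10]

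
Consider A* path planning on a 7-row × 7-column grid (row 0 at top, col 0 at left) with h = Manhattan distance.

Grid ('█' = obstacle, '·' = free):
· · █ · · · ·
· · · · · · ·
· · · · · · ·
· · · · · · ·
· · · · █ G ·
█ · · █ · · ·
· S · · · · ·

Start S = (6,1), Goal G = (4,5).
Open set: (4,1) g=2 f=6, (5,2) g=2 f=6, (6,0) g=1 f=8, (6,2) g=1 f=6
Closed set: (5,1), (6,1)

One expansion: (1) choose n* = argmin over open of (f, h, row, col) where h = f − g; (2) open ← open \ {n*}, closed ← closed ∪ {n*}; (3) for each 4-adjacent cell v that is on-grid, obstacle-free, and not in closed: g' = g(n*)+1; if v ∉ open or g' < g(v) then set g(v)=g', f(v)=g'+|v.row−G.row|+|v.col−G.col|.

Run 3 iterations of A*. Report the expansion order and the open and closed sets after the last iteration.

step 1: expand (4,1) (f=6, h=4) → closed; open now [(3,1) g=3 f=8, (4,0) g=3 f=8, (4,2) g=3 f=6, (5,2) g=2 f=6, (6,0) g=1 f=8, (6,2) g=1 f=6]
step 2: expand (4,2) (f=6, h=3) → closed; open now [(3,1) g=3 f=8, (3,2) g=4 f=8, (4,0) g=3 f=8, (4,3) g=4 f=6, (5,2) g=2 f=6, (6,0) g=1 f=8, (6,2) g=1 f=6]
step 3: expand (4,3) (f=6, h=2) → closed; open now [(3,1) g=3 f=8, (3,2) g=4 f=8, (3,3) g=5 f=8, (4,0) g=3 f=8, (5,2) g=2 f=6, (6,0) g=1 f=8, (6,2) g=1 f=6]

order=[(4,1) → (4,2) → (4,3)]; open=[(3,1) g=3 f=8, (3,2) g=4 f=8, (3,3) g=5 f=8, (4,0) g=3 f=8, (5,2) g=2 f=6, (6,0) g=1 f=8, (6,2) g=1 f=6]; closed=[(4,1), (4,2), (4,3), (5,1), (6,1)]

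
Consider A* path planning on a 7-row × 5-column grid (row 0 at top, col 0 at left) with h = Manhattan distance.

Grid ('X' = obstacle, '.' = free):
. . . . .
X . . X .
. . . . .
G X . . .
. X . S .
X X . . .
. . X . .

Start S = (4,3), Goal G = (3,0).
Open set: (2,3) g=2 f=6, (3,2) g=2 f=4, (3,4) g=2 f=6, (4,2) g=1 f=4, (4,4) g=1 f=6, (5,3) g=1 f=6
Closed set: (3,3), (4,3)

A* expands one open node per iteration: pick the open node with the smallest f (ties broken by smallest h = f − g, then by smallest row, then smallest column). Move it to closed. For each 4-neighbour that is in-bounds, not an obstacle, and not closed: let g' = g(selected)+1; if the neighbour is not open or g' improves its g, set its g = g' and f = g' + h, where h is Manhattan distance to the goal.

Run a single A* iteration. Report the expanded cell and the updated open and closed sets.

expanded=(3,2); open=[(2,2) g=3 f=6, (2,3) g=2 f=6, (3,4) g=2 f=6, (4,2) g=1 f=4, (4,4) g=1 f=6, (5,3) g=1 f=6]; closed=[(3,2), (3,3), (4,3)]

step 1: expand (3,2) (f=4, h=2) → closed; open now [(2,2) g=3 f=6, (2,3) g=2 f=6, (3,4) g=2 f=6, (4,2) g=1 f=4, (4,4) g=1 f=6, (5,3) g=1 f=6]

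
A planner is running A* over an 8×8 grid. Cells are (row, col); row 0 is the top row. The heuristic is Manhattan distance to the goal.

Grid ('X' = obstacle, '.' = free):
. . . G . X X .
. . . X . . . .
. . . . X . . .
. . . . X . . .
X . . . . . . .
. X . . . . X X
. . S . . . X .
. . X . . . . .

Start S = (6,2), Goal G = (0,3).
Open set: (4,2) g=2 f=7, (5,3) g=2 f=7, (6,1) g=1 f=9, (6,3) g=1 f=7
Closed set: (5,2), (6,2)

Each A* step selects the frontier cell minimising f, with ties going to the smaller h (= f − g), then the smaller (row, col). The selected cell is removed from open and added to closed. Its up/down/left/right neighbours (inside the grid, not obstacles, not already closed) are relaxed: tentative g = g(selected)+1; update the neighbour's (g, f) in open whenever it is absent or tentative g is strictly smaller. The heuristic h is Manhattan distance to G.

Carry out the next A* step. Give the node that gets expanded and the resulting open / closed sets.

expanded=(4,2); open=[(3,2) g=3 f=7, (4,1) g=3 f=9, (4,3) g=3 f=7, (5,3) g=2 f=7, (6,1) g=1 f=9, (6,3) g=1 f=7]; closed=[(4,2), (5,2), (6,2)]

step 1: expand (4,2) (f=7, h=5) → closed; open now [(3,2) g=3 f=7, (4,1) g=3 f=9, (4,3) g=3 f=7, (5,3) g=2 f=7, (6,1) g=1 f=9, (6,3) g=1 f=7]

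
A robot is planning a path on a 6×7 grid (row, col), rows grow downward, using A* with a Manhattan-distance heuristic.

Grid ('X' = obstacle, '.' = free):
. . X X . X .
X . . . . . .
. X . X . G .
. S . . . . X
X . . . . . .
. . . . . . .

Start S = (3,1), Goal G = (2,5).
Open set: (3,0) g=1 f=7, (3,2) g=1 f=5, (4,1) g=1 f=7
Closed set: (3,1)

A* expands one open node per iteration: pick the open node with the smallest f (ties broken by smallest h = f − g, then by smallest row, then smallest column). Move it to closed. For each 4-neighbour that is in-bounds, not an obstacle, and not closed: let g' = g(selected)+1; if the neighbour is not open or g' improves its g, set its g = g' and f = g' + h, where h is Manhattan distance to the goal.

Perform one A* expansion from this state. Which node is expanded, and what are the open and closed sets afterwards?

expanded=(3,2); open=[(2,2) g=2 f=5, (3,0) g=1 f=7, (3,3) g=2 f=5, (4,1) g=1 f=7, (4,2) g=2 f=7]; closed=[(3,1), (3,2)]

step 1: expand (3,2) (f=5, h=4) → closed; open now [(2,2) g=2 f=5, (3,0) g=1 f=7, (3,3) g=2 f=5, (4,1) g=1 f=7, (4,2) g=2 f=7]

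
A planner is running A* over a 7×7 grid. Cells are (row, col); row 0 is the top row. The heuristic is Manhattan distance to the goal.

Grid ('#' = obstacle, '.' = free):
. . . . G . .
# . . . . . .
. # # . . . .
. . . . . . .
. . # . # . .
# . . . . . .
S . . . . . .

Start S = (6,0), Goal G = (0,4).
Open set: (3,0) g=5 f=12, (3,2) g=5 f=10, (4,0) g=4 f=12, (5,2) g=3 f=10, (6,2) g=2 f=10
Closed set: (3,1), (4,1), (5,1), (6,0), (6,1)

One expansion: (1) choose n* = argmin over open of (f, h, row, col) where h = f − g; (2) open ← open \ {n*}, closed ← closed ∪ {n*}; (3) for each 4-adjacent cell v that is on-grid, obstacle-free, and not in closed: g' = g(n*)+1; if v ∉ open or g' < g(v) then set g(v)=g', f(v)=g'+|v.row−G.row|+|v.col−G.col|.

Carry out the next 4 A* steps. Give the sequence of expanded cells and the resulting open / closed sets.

step 1: expand (3,2) (f=10, h=5) → closed; open now [(3,0) g=5 f=12, (3,3) g=6 f=10, (4,0) g=4 f=12, (5,2) g=3 f=10, (6,2) g=2 f=10]
step 2: expand (3,3) (f=10, h=4) → closed; open now [(2,3) g=7 f=10, (3,0) g=5 f=12, (3,4) g=7 f=10, (4,0) g=4 f=12, (4,3) g=7 f=12, (5,2) g=3 f=10, (6,2) g=2 f=10]
step 3: expand (2,3) (f=10, h=3) → closed; open now [(1,3) g=8 f=10, (2,4) g=8 f=10, (3,0) g=5 f=12, (3,4) g=7 f=10, (4,0) g=4 f=12, (4,3) g=7 f=12, (5,2) g=3 f=10, (6,2) g=2 f=10]
step 4: expand (1,3) (f=10, h=2) → closed; open now [(0,3) g=9 f=10, (1,2) g=9 f=12, (1,4) g=9 f=10, (2,4) g=8 f=10, (3,0) g=5 f=12, (3,4) g=7 f=10, (4,0) g=4 f=12, (4,3) g=7 f=12, (5,2) g=3 f=10, (6,2) g=2 f=10]

order=[(3,2) → (3,3) → (2,3) → (1,3)]; open=[(0,3) g=9 f=10, (1,2) g=9 f=12, (1,4) g=9 f=10, (2,4) g=8 f=10, (3,0) g=5 f=12, (3,4) g=7 f=10, (4,0) g=4 f=12, (4,3) g=7 f=12, (5,2) g=3 f=10, (6,2) g=2 f=10]; closed=[(1,3), (2,3), (3,1), (3,2), (3,3), (4,1), (5,1), (6,0), (6,1)]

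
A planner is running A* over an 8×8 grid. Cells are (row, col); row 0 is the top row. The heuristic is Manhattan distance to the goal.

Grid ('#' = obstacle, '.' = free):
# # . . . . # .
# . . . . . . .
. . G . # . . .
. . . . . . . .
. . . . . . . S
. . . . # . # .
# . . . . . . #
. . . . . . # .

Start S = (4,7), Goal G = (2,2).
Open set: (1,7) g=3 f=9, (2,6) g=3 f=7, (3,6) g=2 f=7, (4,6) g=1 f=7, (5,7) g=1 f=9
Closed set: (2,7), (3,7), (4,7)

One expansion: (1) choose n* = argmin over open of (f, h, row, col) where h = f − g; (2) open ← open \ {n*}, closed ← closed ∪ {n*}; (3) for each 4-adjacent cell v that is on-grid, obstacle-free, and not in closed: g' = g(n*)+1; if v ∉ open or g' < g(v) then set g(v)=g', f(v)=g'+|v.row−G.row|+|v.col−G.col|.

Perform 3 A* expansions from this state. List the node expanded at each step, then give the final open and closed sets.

step 1: expand (2,6) (f=7, h=4) → closed; open now [(1,6) g=4 f=9, (1,7) g=3 f=9, (2,5) g=4 f=7, (3,6) g=2 f=7, (4,6) g=1 f=7, (5,7) g=1 f=9]
step 2: expand (2,5) (f=7, h=3) → closed; open now [(1,5) g=5 f=9, (1,6) g=4 f=9, (1,7) g=3 f=9, (3,5) g=5 f=9, (3,6) g=2 f=7, (4,6) g=1 f=7, (5,7) g=1 f=9]
step 3: expand (3,6) (f=7, h=5) → closed; open now [(1,5) g=5 f=9, (1,6) g=4 f=9, (1,7) g=3 f=9, (3,5) g=3 f=7, (4,6) g=1 f=7, (5,7) g=1 f=9]

order=[(2,6) → (2,5) → (3,6)]; open=[(1,5) g=5 f=9, (1,6) g=4 f=9, (1,7) g=3 f=9, (3,5) g=3 f=7, (4,6) g=1 f=7, (5,7) g=1 f=9]; closed=[(2,5), (2,6), (2,7), (3,6), (3,7), (4,7)]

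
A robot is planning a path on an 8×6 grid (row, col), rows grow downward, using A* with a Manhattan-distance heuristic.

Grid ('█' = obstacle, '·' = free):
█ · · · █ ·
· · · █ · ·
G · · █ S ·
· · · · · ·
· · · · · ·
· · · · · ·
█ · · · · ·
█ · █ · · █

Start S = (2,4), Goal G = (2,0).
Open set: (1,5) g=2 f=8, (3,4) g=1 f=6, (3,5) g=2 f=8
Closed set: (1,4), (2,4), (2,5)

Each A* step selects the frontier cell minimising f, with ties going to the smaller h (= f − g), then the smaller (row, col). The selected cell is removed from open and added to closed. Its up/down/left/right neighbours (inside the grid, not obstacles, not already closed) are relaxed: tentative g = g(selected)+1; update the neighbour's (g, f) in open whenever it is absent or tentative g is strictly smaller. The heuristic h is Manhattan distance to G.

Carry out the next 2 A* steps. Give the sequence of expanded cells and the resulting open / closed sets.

step 1: expand (3,4) (f=6, h=5) → closed; open now [(1,5) g=2 f=8, (3,3) g=2 f=6, (3,5) g=2 f=8, (4,4) g=2 f=8]
step 2: expand (3,3) (f=6, h=4) → closed; open now [(1,5) g=2 f=8, (3,2) g=3 f=6, (3,5) g=2 f=8, (4,3) g=3 f=8, (4,4) g=2 f=8]

order=[(3,4) → (3,3)]; open=[(1,5) g=2 f=8, (3,2) g=3 f=6, (3,5) g=2 f=8, (4,3) g=3 f=8, (4,4) g=2 f=8]; closed=[(1,4), (2,4), (2,5), (3,3), (3,4)]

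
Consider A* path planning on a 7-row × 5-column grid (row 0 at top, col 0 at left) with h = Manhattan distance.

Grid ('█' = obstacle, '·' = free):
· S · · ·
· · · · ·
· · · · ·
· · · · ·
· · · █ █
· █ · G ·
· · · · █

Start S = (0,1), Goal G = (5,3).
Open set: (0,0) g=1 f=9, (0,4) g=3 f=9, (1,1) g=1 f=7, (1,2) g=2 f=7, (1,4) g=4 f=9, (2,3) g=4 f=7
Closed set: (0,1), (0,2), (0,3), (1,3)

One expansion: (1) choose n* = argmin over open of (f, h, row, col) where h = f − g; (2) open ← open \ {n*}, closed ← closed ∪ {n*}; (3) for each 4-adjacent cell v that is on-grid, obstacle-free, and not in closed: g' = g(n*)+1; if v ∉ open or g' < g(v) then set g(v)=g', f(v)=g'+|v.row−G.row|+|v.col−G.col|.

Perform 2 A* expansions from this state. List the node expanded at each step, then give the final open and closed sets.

order=[(2,3) → (3,3)]; open=[(0,0) g=1 f=9, (0,4) g=3 f=9, (1,1) g=1 f=7, (1,2) g=2 f=7, (1,4) g=4 f=9, (2,2) g=5 f=9, (2,4) g=5 f=9, (3,2) g=6 f=9, (3,4) g=6 f=9]; closed=[(0,1), (0,2), (0,3), (1,3), (2,3), (3,3)]

step 1: expand (2,3) (f=7, h=3) → closed; open now [(0,0) g=1 f=9, (0,4) g=3 f=9, (1,1) g=1 f=7, (1,2) g=2 f=7, (1,4) g=4 f=9, (2,2) g=5 f=9, (2,4) g=5 f=9, (3,3) g=5 f=7]
step 2: expand (3,3) (f=7, h=2) → closed; open now [(0,0) g=1 f=9, (0,4) g=3 f=9, (1,1) g=1 f=7, (1,2) g=2 f=7, (1,4) g=4 f=9, (2,2) g=5 f=9, (2,4) g=5 f=9, (3,2) g=6 f=9, (3,4) g=6 f=9]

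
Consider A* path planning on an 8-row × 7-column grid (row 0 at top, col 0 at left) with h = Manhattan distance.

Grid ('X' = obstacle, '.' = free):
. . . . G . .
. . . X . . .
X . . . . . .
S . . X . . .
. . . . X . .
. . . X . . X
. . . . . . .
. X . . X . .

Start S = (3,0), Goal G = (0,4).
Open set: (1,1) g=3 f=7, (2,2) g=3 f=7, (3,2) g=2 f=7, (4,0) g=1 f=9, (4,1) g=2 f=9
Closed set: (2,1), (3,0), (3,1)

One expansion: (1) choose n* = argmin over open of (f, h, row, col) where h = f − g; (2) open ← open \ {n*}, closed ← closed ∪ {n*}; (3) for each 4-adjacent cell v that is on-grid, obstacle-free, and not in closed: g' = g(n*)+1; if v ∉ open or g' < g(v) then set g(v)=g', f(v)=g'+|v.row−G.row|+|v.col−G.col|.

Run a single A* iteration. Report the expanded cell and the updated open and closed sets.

expanded=(1,1); open=[(0,1) g=4 f=7, (1,0) g=4 f=9, (1,2) g=4 f=7, (2,2) g=3 f=7, (3,2) g=2 f=7, (4,0) g=1 f=9, (4,1) g=2 f=9]; closed=[(1,1), (2,1), (3,0), (3,1)]

step 1: expand (1,1) (f=7, h=4) → closed; open now [(0,1) g=4 f=7, (1,0) g=4 f=9, (1,2) g=4 f=7, (2,2) g=3 f=7, (3,2) g=2 f=7, (4,0) g=1 f=9, (4,1) g=2 f=9]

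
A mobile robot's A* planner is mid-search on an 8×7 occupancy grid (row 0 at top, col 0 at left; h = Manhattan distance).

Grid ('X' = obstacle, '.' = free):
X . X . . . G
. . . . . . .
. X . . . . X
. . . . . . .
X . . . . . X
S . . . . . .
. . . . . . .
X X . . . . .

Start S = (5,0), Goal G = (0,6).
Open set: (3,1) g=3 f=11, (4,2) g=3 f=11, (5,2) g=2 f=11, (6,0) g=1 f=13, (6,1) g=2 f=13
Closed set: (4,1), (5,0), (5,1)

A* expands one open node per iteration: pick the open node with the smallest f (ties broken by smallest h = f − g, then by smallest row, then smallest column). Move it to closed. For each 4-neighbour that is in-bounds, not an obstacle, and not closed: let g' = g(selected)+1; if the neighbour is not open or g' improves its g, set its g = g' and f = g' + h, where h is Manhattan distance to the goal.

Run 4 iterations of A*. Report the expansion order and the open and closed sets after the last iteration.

step 1: expand (3,1) (f=11, h=8) → closed; open now [(3,0) g=4 f=13, (3,2) g=4 f=11, (4,2) g=3 f=11, (5,2) g=2 f=11, (6,0) g=1 f=13, (6,1) g=2 f=13]
step 2: expand (3,2) (f=11, h=7) → closed; open now [(2,2) g=5 f=11, (3,0) g=4 f=13, (3,3) g=5 f=11, (4,2) g=3 f=11, (5,2) g=2 f=11, (6,0) g=1 f=13, (6,1) g=2 f=13]
step 3: expand (2,2) (f=11, h=6) → closed; open now [(1,2) g=6 f=11, (2,3) g=6 f=11, (3,0) g=4 f=13, (3,3) g=5 f=11, (4,2) g=3 f=11, (5,2) g=2 f=11, (6,0) g=1 f=13, (6,1) g=2 f=13]
step 4: expand (1,2) (f=11, h=5) → closed; open now [(1,1) g=7 f=13, (1,3) g=7 f=11, (2,3) g=6 f=11, (3,0) g=4 f=13, (3,3) g=5 f=11, (4,2) g=3 f=11, (5,2) g=2 f=11, (6,0) g=1 f=13, (6,1) g=2 f=13]

order=[(3,1) → (3,2) → (2,2) → (1,2)]; open=[(1,1) g=7 f=13, (1,3) g=7 f=11, (2,3) g=6 f=11, (3,0) g=4 f=13, (3,3) g=5 f=11, (4,2) g=3 f=11, (5,2) g=2 f=11, (6,0) g=1 f=13, (6,1) g=2 f=13]; closed=[(1,2), (2,2), (3,1), (3,2), (4,1), (5,0), (5,1)]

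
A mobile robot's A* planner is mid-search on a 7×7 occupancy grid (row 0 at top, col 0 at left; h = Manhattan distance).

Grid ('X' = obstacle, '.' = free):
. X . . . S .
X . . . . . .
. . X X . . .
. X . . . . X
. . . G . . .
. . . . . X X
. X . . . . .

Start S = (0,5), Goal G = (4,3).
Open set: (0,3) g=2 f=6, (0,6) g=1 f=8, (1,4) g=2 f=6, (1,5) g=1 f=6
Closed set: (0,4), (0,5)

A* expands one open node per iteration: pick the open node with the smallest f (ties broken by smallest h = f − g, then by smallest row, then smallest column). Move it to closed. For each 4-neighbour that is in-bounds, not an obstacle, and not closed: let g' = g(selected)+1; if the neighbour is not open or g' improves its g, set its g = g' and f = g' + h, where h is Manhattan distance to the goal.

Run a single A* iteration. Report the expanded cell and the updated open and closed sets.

expanded=(0,3); open=[(0,2) g=3 f=8, (0,6) g=1 f=8, (1,3) g=3 f=6, (1,4) g=2 f=6, (1,5) g=1 f=6]; closed=[(0,3), (0,4), (0,5)]

step 1: expand (0,3) (f=6, h=4) → closed; open now [(0,2) g=3 f=8, (0,6) g=1 f=8, (1,3) g=3 f=6, (1,4) g=2 f=6, (1,5) g=1 f=6]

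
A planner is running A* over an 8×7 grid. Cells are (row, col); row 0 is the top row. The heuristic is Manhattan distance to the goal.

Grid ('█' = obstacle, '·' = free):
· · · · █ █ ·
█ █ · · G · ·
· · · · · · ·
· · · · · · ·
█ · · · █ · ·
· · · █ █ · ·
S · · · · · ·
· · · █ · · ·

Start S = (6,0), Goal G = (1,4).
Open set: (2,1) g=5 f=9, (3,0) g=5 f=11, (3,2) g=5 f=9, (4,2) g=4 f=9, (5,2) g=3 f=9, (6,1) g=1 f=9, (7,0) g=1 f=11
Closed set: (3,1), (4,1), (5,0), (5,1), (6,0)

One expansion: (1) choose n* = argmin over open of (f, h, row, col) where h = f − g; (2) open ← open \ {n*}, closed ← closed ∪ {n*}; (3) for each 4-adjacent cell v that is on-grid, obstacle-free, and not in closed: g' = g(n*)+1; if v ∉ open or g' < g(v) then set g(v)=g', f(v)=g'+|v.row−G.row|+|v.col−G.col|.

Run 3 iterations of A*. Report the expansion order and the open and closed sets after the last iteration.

step 1: expand (2,1) (f=9, h=4) → closed; open now [(2,0) g=6 f=11, (2,2) g=6 f=9, (3,0) g=5 f=11, (3,2) g=5 f=9, (4,2) g=4 f=9, (5,2) g=3 f=9, (6,1) g=1 f=9, (7,0) g=1 f=11]
step 2: expand (2,2) (f=9, h=3) → closed; open now [(1,2) g=7 f=9, (2,0) g=6 f=11, (2,3) g=7 f=9, (3,0) g=5 f=11, (3,2) g=5 f=9, (4,2) g=4 f=9, (5,2) g=3 f=9, (6,1) g=1 f=9, (7,0) g=1 f=11]
step 3: expand (1,2) (f=9, h=2) → closed; open now [(0,2) g=8 f=11, (1,3) g=8 f=9, (2,0) g=6 f=11, (2,3) g=7 f=9, (3,0) g=5 f=11, (3,2) g=5 f=9, (4,2) g=4 f=9, (5,2) g=3 f=9, (6,1) g=1 f=9, (7,0) g=1 f=11]

order=[(2,1) → (2,2) → (1,2)]; open=[(0,2) g=8 f=11, (1,3) g=8 f=9, (2,0) g=6 f=11, (2,3) g=7 f=9, (3,0) g=5 f=11, (3,2) g=5 f=9, (4,2) g=4 f=9, (5,2) g=3 f=9, (6,1) g=1 f=9, (7,0) g=1 f=11]; closed=[(1,2), (2,1), (2,2), (3,1), (4,1), (5,0), (5,1), (6,0)]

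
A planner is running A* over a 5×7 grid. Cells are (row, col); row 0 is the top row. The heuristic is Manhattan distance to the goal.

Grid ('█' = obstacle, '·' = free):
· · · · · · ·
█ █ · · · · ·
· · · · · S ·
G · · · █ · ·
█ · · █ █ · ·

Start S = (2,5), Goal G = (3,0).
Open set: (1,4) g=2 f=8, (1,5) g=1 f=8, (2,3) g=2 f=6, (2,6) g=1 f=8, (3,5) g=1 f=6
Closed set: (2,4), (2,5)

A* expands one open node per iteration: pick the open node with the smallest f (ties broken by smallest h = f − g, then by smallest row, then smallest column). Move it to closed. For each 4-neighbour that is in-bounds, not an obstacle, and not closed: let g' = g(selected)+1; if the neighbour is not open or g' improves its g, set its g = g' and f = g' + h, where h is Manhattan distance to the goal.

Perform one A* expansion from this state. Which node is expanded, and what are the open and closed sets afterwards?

step 1: expand (2,3) (f=6, h=4) → closed; open now [(1,3) g=3 f=8, (1,4) g=2 f=8, (1,5) g=1 f=8, (2,2) g=3 f=6, (2,6) g=1 f=8, (3,3) g=3 f=6, (3,5) g=1 f=6]

expanded=(2,3); open=[(1,3) g=3 f=8, (1,4) g=2 f=8, (1,5) g=1 f=8, (2,2) g=3 f=6, (2,6) g=1 f=8, (3,3) g=3 f=6, (3,5) g=1 f=6]; closed=[(2,3), (2,4), (2,5)]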